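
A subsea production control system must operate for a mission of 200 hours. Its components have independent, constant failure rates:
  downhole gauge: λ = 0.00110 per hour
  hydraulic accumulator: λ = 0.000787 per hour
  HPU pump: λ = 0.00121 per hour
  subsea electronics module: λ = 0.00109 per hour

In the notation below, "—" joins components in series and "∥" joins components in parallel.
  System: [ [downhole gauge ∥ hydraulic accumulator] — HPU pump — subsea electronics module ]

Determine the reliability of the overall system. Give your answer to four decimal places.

R(downhole gauge) = exp(−0.00110 × 200) = 0.802519
R(hydraulic accumulator) = exp(−0.000787 × 200) = 0.854362
R(HPU pump) = exp(−0.00121 × 200) = 0.785056
R(subsea electronics module) = exp(−0.00109 × 200) = 0.804125
Parallel (downhole gauge and hydraulic accumulator): 1 − (1 − 0.802519)(1 − 0.854362) = 0.971239
Series ([0.971239], HPU pump, and subsea electronics module): 0.971239 × 0.785056 × 0.804125 = 0.6131

0.6131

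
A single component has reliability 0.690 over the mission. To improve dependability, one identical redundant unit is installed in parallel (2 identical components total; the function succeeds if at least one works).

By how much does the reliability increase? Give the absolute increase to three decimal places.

R_before = 0.690
R_after = 1 − (1 − 0.690)^2 = 0.904
ΔR = 0.904 − 0.690 = 0.214

0.214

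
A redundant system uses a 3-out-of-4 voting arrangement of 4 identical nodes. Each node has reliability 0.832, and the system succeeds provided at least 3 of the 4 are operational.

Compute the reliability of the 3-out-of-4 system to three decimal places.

R = Σ_{i=3}^{4} C(4,i) p^i (1−p)^{4−i} with p = 0.832
C(4,3)·0.832^3·0.168^1 = 0.38703
C(4,4)·0.832^4·0.168^0 = 0.47917
Sum = 0.866

0.866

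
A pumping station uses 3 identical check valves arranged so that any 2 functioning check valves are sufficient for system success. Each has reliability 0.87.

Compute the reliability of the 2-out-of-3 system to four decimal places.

0.9537

R = Σ_{i=2}^{3} C(3,i) p^i (1−p)^{3−i} with p = 0.87
C(3,2)·0.87^2·0.13^1 = 0.295191
C(3,3)·0.87^3·0.13^0 = 0.658503
Sum = 0.9537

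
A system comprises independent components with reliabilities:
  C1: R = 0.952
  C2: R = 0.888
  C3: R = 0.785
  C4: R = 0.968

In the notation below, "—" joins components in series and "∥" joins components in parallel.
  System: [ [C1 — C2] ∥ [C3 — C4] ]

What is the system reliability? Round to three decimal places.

0.963

Series (C1 and C2): 0.95200 × 0.88800 = 0.84538
Series (C3 and C4): 0.78500 × 0.96800 = 0.75988
Parallel ([0.84538] and [0.75988]): 1 − (1 − 0.84538)(1 − 0.75988) = 0.963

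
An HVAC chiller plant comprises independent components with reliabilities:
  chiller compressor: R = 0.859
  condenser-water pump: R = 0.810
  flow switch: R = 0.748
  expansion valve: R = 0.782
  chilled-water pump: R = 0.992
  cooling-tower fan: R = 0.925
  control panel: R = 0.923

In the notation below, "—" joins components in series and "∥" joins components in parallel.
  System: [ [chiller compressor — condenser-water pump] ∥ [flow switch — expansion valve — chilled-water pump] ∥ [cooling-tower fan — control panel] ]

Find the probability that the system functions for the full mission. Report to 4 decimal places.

Series (chiller compressor and condenser-water pump): 0.859000 × 0.810000 = 0.695790
Series (flow switch, expansion valve, and chilled-water pump): 0.748000 × 0.782000 × 0.992000 = 0.580257
Series (cooling-tower fan and control panel): 0.925000 × 0.923000 = 0.853775
Parallel ([0.695790], [0.580257], and [0.853775]): 1 − (1 − 0.695790)(1 − 0.580257)(1 − 0.853775) = 0.9813

0.9813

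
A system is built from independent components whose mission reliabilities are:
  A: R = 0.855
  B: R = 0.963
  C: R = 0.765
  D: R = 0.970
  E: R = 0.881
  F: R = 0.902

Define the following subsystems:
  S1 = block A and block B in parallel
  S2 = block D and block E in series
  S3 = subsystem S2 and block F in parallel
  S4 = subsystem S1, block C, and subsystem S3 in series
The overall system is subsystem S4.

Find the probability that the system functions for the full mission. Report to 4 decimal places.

Parallel (A and B): 1 − (1 − 0.855000)(1 − 0.963000) = 0.994635
Series (D and E): 0.970000 × 0.881000 = 0.854570
Parallel ([0.854570] and F): 1 − (1 − 0.854570)(1 − 0.902000) = 0.985748
Series ([0.994635], C, and [0.985748]): 0.994635 × 0.765000 × 0.985748 = 0.7501

0.7501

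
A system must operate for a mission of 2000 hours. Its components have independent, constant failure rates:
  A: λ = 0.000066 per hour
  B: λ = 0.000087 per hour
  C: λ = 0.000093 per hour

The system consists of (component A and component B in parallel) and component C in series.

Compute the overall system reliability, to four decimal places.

R(A) = exp(−0.000066 × 2000) = 0.876341
R(B) = exp(−0.000087 × 2000) = 0.840297
R(C) = exp(−0.000093 × 2000) = 0.830274
Parallel (A and B): 1 − (1 − 0.876341)(1 − 0.840297) = 0.980251
Series ([0.980251] and C): 0.980251 × 0.830274 = 0.8139

0.8139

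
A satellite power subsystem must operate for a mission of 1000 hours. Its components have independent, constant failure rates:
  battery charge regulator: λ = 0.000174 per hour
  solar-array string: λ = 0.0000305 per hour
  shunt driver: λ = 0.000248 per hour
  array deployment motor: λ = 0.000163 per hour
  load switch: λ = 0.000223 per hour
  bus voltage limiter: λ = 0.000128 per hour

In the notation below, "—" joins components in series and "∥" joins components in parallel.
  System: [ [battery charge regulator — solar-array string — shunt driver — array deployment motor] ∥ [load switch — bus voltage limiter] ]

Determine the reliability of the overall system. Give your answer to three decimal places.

R(battery charge regulator) = exp(−0.000174 × 1000) = 0.84030
R(solar-array string) = exp(−0.0000305 × 1000) = 0.96996
R(shunt driver) = exp(−0.000248 × 1000) = 0.78036
R(array deployment motor) = exp(−0.000163 × 1000) = 0.84959
R(load switch) = exp(−0.000223 × 1000) = 0.80011
R(bus voltage limiter) = exp(−0.000128 × 1000) = 0.87985
Series (battery charge regulator, solar-array string, shunt driver, and array deployment motor): 0.84030 × 0.96996 × 0.78036 × 0.84959 = 0.54037
Series (load switch and bus voltage limiter): 0.80011 × 0.87985 = 0.70398
Parallel ([0.54037] and [0.70398]): 1 − (1 − 0.54037)(1 − 0.70398) = 0.864

0.864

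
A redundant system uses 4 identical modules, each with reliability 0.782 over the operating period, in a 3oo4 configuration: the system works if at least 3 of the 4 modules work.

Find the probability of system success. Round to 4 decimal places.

R = Σ_{i=3}^{4} C(4,i) p^i (1−p)^{4−i} with p = 0.782
C(4,3)·0.782^3·0.218^1 = 0.417001
C(4,4)·0.782^4·0.218^0 = 0.373962
Sum = 0.7910

0.7910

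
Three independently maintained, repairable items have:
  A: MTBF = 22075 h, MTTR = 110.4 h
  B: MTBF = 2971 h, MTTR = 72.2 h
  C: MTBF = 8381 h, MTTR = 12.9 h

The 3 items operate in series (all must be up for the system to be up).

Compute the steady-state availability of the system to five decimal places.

A(A) = MTBF/(MTBF+MTTR) = 22075/(22075+110.4) = 0.995024
A(B) = MTBF/(MTBF+MTTR) = 2971/(2971+72.2) = 0.976275
A(C) = MTBF/(MTBF+MTTR) = 8381/(8381+12.9) = 0.998463
Series availability: 0.995024 × 0.976275 × 0.998463 = 0.96992

0.96992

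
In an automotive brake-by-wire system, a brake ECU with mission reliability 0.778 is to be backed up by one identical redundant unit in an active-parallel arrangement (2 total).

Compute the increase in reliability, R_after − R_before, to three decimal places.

0.173

R_before = 0.778
R_after = 1 − (1 − 0.778)^2 = 0.951
ΔR = 0.951 − 0.778 = 0.173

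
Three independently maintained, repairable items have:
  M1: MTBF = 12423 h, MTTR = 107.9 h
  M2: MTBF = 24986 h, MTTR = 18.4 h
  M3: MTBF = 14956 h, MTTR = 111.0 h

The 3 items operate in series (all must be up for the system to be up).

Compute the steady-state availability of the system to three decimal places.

A(M1) = MTBF/(MTBF+MTTR) = 12423/(12423+107.9) = 0.991389
A(M2) = MTBF/(MTBF+MTTR) = 24986/(24986+18.4) = 0.999264
A(M3) = MTBF/(MTBF+MTTR) = 14956/(14956+111.0) = 0.992633
Series availability: 0.991389 × 0.999264 × 0.992633 = 0.983

0.983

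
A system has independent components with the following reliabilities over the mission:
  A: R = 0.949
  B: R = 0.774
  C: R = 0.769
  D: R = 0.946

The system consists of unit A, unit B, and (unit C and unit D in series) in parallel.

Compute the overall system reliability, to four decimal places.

Series (C and D): 0.769000 × 0.946000 = 0.727474
Parallel (A, B, and [0.727474]): 1 − (1 − 0.949000)(1 − 0.774000)(1 − 0.727474) = 0.9969

0.9969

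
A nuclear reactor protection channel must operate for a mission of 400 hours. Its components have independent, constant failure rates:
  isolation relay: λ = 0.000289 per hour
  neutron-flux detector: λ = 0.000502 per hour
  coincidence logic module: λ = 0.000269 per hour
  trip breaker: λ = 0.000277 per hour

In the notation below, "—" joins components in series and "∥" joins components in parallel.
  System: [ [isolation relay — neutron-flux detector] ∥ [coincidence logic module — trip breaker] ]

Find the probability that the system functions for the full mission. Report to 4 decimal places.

0.9468

R(isolation relay) = exp(−0.000289 × 400) = 0.890831
R(neutron-flux detector) = exp(−0.000502 × 400) = 0.818076
R(coincidence logic module) = exp(−0.000269 × 400) = 0.897987
R(trip breaker) = exp(−0.000277 × 400) = 0.895118
Series (isolation relay and neutron-flux detector): 0.890831 × 0.818076 = 0.728767
Series (coincidence logic module and trip breaker): 0.897987 × 0.895118 = 0.803804
Parallel ([0.728767] and [0.803804]): 1 − (1 − 0.728767)(1 − 0.803804) = 0.9468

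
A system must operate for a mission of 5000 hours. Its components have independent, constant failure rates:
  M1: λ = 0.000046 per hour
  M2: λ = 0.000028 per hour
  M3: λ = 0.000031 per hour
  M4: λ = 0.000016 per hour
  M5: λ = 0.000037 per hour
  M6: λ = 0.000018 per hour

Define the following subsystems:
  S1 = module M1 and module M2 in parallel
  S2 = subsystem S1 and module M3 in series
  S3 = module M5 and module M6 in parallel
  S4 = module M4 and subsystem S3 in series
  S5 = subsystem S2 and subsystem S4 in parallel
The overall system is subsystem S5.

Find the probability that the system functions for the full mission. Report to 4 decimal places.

0.9850

R(M1) = exp(−0.000046 × 5000) = 0.794534
R(M2) = exp(−0.000028 × 5000) = 0.869358
R(M3) = exp(−0.000031 × 5000) = 0.856415
R(M4) = exp(−0.000016 × 5000) = 0.923116
R(M5) = exp(−0.000037 × 5000) = 0.831104
R(M6) = exp(−0.000018 × 5000) = 0.913931
Parallel (M1 and M2): 1 − (1 − 0.794534)(1 − 0.869358) = 0.973158
Series ([0.973158] and M3): 0.973158 × 0.856415 = 0.833427
Parallel (M5 and M6): 1 − (1 − 0.831104)(1 − 0.913931) = 0.985463
Series (M4 and [0.985463]): 0.923116 × 0.985463 = 0.909697
Parallel ([0.833427] and [0.909697]): 1 − (1 − 0.833427)(1 − 0.909697) = 0.9850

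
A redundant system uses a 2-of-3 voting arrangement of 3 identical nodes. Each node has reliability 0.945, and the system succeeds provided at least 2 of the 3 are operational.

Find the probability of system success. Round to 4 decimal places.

R = Σ_{i=2}^{3} C(3,i) p^i (1−p)^{3−i} with p = 0.945
C(3,2)·0.945^2·0.055^1 = 0.147349
C(3,3)·0.945^3·0.055^0 = 0.843909
Sum = 0.9913

0.9913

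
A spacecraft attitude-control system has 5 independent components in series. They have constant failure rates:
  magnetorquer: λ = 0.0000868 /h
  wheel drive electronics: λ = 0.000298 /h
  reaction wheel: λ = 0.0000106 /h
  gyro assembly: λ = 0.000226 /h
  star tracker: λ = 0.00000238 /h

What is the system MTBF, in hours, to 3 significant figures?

1600

Series of exponential components: λ_sys = Σ λ_i
λ_sys = 0.0000868 + 0.000298 + 0.0000106 + 0.000226 + 0.00000238 = 6.2378e-04 /h
MTBF = 1 / λ_sys = 1600 h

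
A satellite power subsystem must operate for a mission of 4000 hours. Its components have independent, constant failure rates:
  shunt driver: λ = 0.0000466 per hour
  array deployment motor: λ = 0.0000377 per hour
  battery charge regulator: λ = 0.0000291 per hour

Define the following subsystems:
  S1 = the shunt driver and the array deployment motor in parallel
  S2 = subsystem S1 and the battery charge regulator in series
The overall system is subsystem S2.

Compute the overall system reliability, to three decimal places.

0.869

R(shunt driver) = exp(−0.0000466 × 4000) = 0.82994
R(array deployment motor) = exp(−0.0000377 × 4000) = 0.86002
R(battery charge regulator) = exp(−0.0000291 × 4000) = 0.89012
Parallel (shunt driver and array deployment motor): 1 − (1 − 0.82994)(1 − 0.86002) = 0.97620
Series ([0.97620] and battery charge regulator): 0.97620 × 0.89012 = 0.869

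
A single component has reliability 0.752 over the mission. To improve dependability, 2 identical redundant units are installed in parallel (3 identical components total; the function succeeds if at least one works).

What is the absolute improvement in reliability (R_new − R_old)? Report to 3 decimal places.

R_before = 0.752
R_after = 1 − (1 − 0.752)^3 = 0.985
ΔR = 0.985 − 0.752 = 0.233

0.233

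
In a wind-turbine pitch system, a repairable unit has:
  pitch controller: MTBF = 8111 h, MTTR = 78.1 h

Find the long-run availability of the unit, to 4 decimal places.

A(pitch controller) = MTBF/(MTBF+MTTR) = 8111/(8111+78.1) = 0.9905

0.9905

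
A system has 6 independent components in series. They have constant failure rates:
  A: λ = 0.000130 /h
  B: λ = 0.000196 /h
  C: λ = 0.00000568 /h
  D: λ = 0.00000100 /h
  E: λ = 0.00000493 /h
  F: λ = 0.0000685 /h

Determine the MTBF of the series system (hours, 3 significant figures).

2460

Series of exponential components: λ_sys = Σ λ_i
λ_sys = 0.000130 + 0.000196 + 0.00000568 + 0.00000100 + 0.00000493 + 0.0000685 = 4.0611e-04 /h
MTBF = 1 / λ_sys = 2460 h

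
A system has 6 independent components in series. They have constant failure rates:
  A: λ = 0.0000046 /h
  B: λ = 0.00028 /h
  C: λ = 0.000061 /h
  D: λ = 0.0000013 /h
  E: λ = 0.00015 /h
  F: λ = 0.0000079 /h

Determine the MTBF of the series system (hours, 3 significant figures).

1980

Series of exponential components: λ_sys = Σ λ_i
λ_sys = 0.0000046 + 0.00028 + 0.000061 + 0.0000013 + 0.00015 + 0.0000079 = 5.0480e-04 /h
MTBF = 1 / λ_sys = 1980 h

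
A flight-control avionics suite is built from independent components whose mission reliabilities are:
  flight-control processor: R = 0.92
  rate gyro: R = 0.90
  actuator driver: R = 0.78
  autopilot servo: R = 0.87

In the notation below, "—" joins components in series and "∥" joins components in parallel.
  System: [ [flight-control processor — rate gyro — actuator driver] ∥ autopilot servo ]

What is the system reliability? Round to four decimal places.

Series (flight-control processor, rate gyro, and actuator driver): 0.920000 × 0.900000 × 0.780000 = 0.645840
Parallel ([0.645840] and autopilot servo): 1 − (1 − 0.645840)(1 − 0.870000) = 0.9540

0.9540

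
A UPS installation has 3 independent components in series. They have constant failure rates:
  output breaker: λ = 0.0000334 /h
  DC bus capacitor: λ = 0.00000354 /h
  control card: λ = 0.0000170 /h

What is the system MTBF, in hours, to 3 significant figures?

18500

Series of exponential components: λ_sys = Σ λ_i
λ_sys = 0.0000334 + 0.00000354 + 0.0000170 = 5.3940e-05 /h
MTBF = 1 / λ_sys = 18500 h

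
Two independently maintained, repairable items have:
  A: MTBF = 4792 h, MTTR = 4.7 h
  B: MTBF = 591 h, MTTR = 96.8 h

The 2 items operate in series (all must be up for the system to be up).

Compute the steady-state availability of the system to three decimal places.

0.858

A(A) = MTBF/(MTBF+MTTR) = 4792/(4792+4.7) = 0.999020
A(B) = MTBF/(MTBF+MTTR) = 591/(591+96.8) = 0.859261
Series availability: 0.999020 × 0.859261 = 0.858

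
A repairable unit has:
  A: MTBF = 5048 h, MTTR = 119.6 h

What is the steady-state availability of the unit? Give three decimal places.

0.977

A(A) = MTBF/(MTBF+MTTR) = 5048/(5048+119.6) = 0.977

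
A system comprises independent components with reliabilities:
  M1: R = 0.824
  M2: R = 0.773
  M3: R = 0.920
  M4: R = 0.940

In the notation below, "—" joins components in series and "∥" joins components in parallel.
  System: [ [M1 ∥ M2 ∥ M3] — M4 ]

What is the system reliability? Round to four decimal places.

Parallel (M1, M2, and M3): 1 − (1 − 0.824000)(1 − 0.773000)(1 − 0.920000) = 0.996804
Series ([0.996804] and M4): 0.996804 × 0.940000 = 0.9370

0.9370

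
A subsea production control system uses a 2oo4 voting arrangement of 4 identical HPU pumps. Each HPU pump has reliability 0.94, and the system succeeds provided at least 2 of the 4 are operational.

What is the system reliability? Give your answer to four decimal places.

0.9992

R = Σ_{i=2}^{4} C(4,i) p^i (1−p)^{4−i} with p = 0.94
C(4,2)·0.94^2·0.06^2 = 0.019086
C(4,3)·0.94^3·0.06^1 = 0.199340
C(4,4)·0.94^4·0.06^0 = 0.780749
Sum = 0.9992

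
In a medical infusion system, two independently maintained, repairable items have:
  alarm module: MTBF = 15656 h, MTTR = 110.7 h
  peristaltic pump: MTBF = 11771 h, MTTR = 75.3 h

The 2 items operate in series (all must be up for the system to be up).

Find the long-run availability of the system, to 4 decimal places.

A(alarm module) = MTBF/(MTBF+MTTR) = 15656/(15656+110.7) = 0.992979
A(peristaltic pump) = MTBF/(MTBF+MTTR) = 11771/(11771+75.3) = 0.993644
Series availability: 0.992979 × 0.993644 = 0.9867

0.9867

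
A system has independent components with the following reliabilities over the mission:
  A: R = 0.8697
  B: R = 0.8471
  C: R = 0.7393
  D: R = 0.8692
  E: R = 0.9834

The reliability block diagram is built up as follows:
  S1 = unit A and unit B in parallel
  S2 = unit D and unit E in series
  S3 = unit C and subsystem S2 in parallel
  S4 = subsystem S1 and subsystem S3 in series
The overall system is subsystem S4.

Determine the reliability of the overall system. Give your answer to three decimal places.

0.943

Parallel (A and B): 1 − (1 − 0.86970)(1 − 0.84710) = 0.98008
Series (D and E): 0.86920 × 0.98340 = 0.85477
Parallel (C and [0.85477]): 1 − (1 − 0.73930)(1 − 0.85477) = 0.96214
Series ([0.98008] and [0.96214]): 0.98008 × 0.96214 = 0.943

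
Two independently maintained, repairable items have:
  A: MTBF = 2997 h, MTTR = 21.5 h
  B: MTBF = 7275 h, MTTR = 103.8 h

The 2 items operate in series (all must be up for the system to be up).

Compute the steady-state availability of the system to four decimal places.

0.9789

A(A) = MTBF/(MTBF+MTTR) = 2997/(2997+21.5) = 0.992877
A(B) = MTBF/(MTBF+MTTR) = 7275/(7275+103.8) = 0.985933
Series availability: 0.992877 × 0.985933 = 0.9789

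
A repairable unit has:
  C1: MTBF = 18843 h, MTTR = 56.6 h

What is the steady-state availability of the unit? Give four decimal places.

0.9970

A(C1) = MTBF/(MTBF+MTTR) = 18843/(18843+56.6) = 0.9970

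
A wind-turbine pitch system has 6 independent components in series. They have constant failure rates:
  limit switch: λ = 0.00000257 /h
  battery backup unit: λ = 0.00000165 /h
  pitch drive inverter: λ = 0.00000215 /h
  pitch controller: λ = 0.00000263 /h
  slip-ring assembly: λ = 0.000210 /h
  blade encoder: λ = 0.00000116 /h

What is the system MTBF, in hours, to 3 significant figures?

Series of exponential components: λ_sys = Σ λ_i
λ_sys = 0.00000257 + 0.00000165 + 0.00000215 + 0.00000263 + 0.000210 + 0.00000116 = 2.2016e-04 /h
MTBF = 1 / λ_sys = 4540 h

4540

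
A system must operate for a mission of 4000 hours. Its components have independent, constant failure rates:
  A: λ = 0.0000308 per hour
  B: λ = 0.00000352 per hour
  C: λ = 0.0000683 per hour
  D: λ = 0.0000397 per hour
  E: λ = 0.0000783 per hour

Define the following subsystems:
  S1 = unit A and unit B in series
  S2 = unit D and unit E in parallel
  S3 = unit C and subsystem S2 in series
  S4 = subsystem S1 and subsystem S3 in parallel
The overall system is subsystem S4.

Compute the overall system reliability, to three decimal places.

R(A) = exp(−0.0000308 × 4000) = 0.88409
R(B) = exp(−0.00000352 × 4000) = 0.98602
R(C) = exp(−0.0000683 × 4000) = 0.76094
R(D) = exp(−0.0000397 × 4000) = 0.85317
R(E) = exp(−0.0000783 × 4000) = 0.73110
Series (A and B): 0.88409 × 0.98602 = 0.87173
Parallel (D and E): 1 − (1 − 0.85317)(1 − 0.73110) = 0.96052
Series (C and [0.96052]): 0.76094 × 0.96052 = 0.73090
Parallel ([0.87173] and [0.73090]): 1 − (1 − 0.87173)(1 − 0.73090) = 0.965

0.965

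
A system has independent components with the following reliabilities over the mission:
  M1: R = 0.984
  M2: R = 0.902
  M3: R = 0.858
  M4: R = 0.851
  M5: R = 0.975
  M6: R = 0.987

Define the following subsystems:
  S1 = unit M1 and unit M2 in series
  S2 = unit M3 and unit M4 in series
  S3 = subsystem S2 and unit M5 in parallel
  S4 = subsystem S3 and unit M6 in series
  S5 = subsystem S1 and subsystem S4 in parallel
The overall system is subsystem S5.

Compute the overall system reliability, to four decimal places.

0.9978

Series (M1 and M2): 0.984000 × 0.902000 = 0.887568
Series (M3 and M4): 0.858000 × 0.851000 = 0.730158
Parallel ([0.730158] and M5): 1 − (1 − 0.730158)(1 − 0.975000) = 0.993254
Series ([0.993254] and M6): 0.993254 × 0.987000 = 0.980342
Parallel ([0.887568] and [0.980342]): 1 − (1 − 0.887568)(1 − 0.980342) = 0.9978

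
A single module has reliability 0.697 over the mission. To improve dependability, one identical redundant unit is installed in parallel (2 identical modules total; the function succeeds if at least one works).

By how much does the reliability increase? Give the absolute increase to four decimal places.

R_before = 0.697
R_after = 1 − (1 − 0.697)^2 = 0.9082
ΔR = 0.9082 − 0.697 = 0.2112

0.2112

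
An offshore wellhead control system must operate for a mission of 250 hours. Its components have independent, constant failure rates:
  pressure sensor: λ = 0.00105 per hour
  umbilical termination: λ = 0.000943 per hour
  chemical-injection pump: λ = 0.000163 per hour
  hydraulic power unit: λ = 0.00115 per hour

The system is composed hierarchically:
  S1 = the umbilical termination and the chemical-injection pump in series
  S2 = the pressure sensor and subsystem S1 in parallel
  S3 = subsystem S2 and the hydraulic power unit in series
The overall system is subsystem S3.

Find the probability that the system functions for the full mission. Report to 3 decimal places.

0.708

R(pressure sensor) = exp(−0.00105 × 250) = 0.76913
R(umbilical termination) = exp(−0.000943 × 250) = 0.78998
R(chemical-injection pump) = exp(−0.000163 × 250) = 0.96007
R(hydraulic power unit) = exp(−0.00115 × 250) = 0.75014
Series (umbilical termination and chemical-injection pump): 0.78998 × 0.96007 = 0.75844
Parallel (pressure sensor and [0.75844]): 1 − (1 − 0.76913)(1 − 0.75844) = 0.94423
Series ([0.94423] and hydraulic power unit): 0.94423 × 0.75014 = 0.708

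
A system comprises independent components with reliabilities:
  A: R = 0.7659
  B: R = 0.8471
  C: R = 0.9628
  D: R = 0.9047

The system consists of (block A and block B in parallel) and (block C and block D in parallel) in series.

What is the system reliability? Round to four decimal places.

0.9608

Parallel (A and B): 1 − (1 − 0.765900)(1 − 0.847100) = 0.964206
Parallel (C and D): 1 − (1 − 0.962800)(1 − 0.904700) = 0.996455
Series ([0.964206] and [0.996455]): 0.964206 × 0.996455 = 0.9608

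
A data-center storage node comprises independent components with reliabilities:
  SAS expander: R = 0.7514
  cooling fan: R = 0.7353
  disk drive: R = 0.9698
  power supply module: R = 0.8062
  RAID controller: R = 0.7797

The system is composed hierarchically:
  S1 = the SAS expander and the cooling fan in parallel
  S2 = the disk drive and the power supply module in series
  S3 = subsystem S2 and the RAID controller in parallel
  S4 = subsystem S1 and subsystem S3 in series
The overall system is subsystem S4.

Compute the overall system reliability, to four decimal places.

0.8893

Parallel (SAS expander and cooling fan): 1 − (1 − 0.751400)(1 − 0.735300) = 0.934196
Series (disk drive and power supply module): 0.969800 × 0.806200 = 0.781853
Parallel ([0.781853] and RAID controller): 1 − (1 − 0.781853)(1 − 0.779700) = 0.951942
Series ([0.934196] and [0.951942]): 0.934196 × 0.951942 = 0.8893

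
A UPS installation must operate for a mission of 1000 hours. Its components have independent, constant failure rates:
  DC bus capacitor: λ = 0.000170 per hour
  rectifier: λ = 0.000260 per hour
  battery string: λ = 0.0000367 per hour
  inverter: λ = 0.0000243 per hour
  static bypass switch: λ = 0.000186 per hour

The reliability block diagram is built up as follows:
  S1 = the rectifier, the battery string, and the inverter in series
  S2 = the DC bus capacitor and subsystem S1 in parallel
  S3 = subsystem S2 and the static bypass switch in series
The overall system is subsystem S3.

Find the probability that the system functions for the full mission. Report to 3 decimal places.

R(DC bus capacitor) = exp(−0.000170 × 1000) = 0.84366
R(rectifier) = exp(−0.000260 × 1000) = 0.77105
R(battery string) = exp(−0.0000367 × 1000) = 0.96397
R(inverter) = exp(−0.0000243 × 1000) = 0.97599
R(static bypass switch) = exp(−0.000186 × 1000) = 0.83027
Series (rectifier, battery string, and inverter): 0.77105 × 0.96397 × 0.97599 = 0.72542
Parallel (DC bus capacitor and [0.72542]): 1 − (1 − 0.84366)(1 − 0.72542) = 0.95707
Series ([0.95707] and static bypass switch): 0.95707 × 0.83027 = 0.795

0.795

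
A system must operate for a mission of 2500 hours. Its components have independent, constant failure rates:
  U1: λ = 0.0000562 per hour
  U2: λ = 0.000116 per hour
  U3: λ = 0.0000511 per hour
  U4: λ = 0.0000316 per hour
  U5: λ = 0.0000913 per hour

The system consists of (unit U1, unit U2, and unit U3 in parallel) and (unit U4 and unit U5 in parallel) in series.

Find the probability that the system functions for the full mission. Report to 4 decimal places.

0.9806

R(U1) = exp(−0.0000562 × 2500) = 0.868924
R(U2) = exp(−0.000116 × 2500) = 0.748264
R(U3) = exp(−0.0000511 × 2500) = 0.880073
R(U4) = exp(−0.0000316 × 2500) = 0.924040
R(U5) = exp(−0.0000913 × 2500) = 0.795925
Parallel (U1, U2, and U3): 1 − (1 − 0.868924)(1 − 0.748264)(1 − 0.880073) = 0.996043
Parallel (U4 and U5): 1 − (1 − 0.924040)(1 − 0.795925) = 0.984498
Series ([0.996043] and [0.984498]): 0.996043 × 0.984498 = 0.9806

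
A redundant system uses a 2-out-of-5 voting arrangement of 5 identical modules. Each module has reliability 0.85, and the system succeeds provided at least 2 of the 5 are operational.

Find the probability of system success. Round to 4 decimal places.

0.9978

R = Σ_{i=2}^{5} C(5,i) p^i (1−p)^{5−i} with p = 0.85
C(5,2)·0.85^2·0.15^3 = 0.024384
C(5,3)·0.85^3·0.15^2 = 0.138178
C(5,4)·0.85^4·0.15^1 = 0.391505
C(5,5)·0.85^5·0.15^0 = 0.443705
Sum = 0.9978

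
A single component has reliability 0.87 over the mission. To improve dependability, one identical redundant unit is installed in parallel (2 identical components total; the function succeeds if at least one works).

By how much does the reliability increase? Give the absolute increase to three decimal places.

R_before = 0.87
R_after = 1 − (1 − 0.87)^2 = 0.983
ΔR = 0.983 − 0.87 = 0.113

0.113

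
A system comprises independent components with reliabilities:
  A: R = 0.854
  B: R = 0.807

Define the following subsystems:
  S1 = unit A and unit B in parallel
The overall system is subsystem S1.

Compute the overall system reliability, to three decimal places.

Parallel (A and B): 1 − (1 − 0.85400)(1 − 0.80700) = 0.972

0.972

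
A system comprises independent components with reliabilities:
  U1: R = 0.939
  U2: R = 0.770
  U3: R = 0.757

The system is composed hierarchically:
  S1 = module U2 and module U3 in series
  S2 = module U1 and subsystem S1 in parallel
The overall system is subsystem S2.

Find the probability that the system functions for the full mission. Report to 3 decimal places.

Series (U2 and U3): 0.77000 × 0.75700 = 0.58289
Parallel (U1 and [0.58289]): 1 − (1 − 0.93900)(1 − 0.58289) = 0.975

0.975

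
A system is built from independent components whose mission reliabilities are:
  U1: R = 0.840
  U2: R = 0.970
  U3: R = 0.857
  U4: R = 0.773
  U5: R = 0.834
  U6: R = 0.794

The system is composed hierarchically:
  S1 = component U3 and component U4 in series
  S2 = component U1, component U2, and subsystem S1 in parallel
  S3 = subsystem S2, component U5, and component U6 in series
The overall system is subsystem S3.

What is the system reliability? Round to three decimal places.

Series (U3 and U4): 0.85700 × 0.77300 = 0.66246
Parallel (U1, U2, and [0.66246]): 1 − (1 − 0.84000)(1 − 0.97000)(1 − 0.66246) = 0.99838
Series ([0.99838], U5, and U6): 0.99838 × 0.83400 × 0.79400 = 0.661

0.661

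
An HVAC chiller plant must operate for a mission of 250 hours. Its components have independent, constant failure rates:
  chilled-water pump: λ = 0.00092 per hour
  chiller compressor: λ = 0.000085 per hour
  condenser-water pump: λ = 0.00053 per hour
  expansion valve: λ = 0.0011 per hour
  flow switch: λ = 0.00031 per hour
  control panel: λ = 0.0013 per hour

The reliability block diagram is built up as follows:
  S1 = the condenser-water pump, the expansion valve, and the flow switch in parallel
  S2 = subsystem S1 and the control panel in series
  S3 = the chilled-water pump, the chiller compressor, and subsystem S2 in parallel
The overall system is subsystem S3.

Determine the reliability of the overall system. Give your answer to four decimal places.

0.9988

R(chilled-water pump) = exp(−0.00092 × 250) = 0.794534
R(chiller compressor) = exp(−0.000085 × 250) = 0.978974
R(condenser-water pump) = exp(−0.00053 × 250) = 0.875903
R(expansion valve) = exp(−0.0011 × 250) = 0.759572
R(flow switch) = exp(−0.00031 × 250) = 0.925427
R(control panel) = exp(−0.0013 × 250) = 0.722527
Parallel (condenser-water pump, expansion valve, and flow switch): 1 − (1 − 0.875903)(1 − 0.759572)(1 − 0.925427) = 0.997775
Series ([0.997775] and control panel): 0.997775 × 0.722527 = 0.720919
Parallel (chilled-water pump, chiller compressor, and [0.720919]): 1 − (1 − 0.794534)(1 − 0.978974)(1 − 0.720919) = 0.9988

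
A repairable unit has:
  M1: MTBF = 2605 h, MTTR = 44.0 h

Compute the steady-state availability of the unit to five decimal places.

0.98339

A(M1) = MTBF/(MTBF+MTTR) = 2605/(2605+44.0) = 0.98339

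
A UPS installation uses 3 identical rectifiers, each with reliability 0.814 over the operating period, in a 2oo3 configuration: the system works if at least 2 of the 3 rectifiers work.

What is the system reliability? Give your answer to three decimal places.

R = Σ_{i=2}^{3} C(3,i) p^i (1−p)^{3−i} with p = 0.814
C(3,2)·0.814^2·0.186^1 = 0.36973
C(3,3)·0.814^3·0.186^0 = 0.53935
Sum = 0.909

0.909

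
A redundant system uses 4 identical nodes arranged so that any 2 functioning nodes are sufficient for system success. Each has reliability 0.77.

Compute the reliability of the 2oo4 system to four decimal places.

0.9597

R = Σ_{i=2}^{4} C(4,i) p^i (1−p)^{4−i} with p = 0.77
C(4,2)·0.77^2·0.23^2 = 0.188186
C(4,3)·0.77^3·0.23^1 = 0.420010
C(4,4)·0.77^4·0.23^0 = 0.351530
Sum = 0.9597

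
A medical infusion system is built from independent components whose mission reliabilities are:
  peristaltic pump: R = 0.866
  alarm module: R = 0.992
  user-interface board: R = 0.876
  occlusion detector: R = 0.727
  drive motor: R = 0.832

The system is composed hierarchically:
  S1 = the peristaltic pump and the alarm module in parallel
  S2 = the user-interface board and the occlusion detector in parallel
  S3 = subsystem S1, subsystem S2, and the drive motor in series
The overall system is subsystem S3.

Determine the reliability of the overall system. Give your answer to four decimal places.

Parallel (peristaltic pump and alarm module): 1 − (1 − 0.866000)(1 − 0.992000) = 0.998928
Parallel (user-interface board and occlusion detector): 1 − (1 − 0.876000)(1 − 0.727000) = 0.966148
Series ([0.998928], [0.966148], and drive motor): 0.998928 × 0.966148 × 0.832000 = 0.8030

0.8030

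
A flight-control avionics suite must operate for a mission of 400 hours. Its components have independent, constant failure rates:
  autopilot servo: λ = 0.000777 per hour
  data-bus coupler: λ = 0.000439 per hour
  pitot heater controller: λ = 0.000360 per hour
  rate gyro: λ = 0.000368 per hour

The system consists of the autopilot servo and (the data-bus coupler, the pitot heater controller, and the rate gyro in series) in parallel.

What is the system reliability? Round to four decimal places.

0.9004

R(autopilot servo) = exp(−0.000777 × 400) = 0.732860
R(data-bus coupler) = exp(−0.000439 × 400) = 0.838953
R(pitot heater controller) = exp(−0.000360 × 400) = 0.865888
R(rate gyro) = exp(−0.000368 × 400) = 0.863121
Series (data-bus coupler, pitot heater controller, and rate gyro): 0.838953 × 0.865888 × 0.863121 = 0.627005
Parallel (autopilot servo and [0.627005]): 1 − (1 − 0.732860)(1 − 0.627005) = 0.9004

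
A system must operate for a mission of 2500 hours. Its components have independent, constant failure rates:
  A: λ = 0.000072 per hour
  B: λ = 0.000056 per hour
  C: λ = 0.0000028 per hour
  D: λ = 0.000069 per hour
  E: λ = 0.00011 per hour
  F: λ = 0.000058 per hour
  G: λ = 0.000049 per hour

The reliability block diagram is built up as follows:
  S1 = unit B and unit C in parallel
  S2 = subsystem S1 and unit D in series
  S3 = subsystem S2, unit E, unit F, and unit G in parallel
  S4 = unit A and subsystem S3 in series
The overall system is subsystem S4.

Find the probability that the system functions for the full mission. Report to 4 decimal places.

R(A) = exp(−0.000072 × 2500) = 0.835270
R(B) = exp(−0.000056 × 2500) = 0.869358
R(C) = exp(−0.0000028 × 2500) = 0.993024
R(D) = exp(−0.000069 × 2500) = 0.841558
R(E) = exp(−0.00011 × 2500) = 0.759572
R(F) = exp(−0.000058 × 2500) = 0.865022
R(G) = exp(−0.000049 × 2500) = 0.884706
Parallel (B and C): 1 − (1 − 0.869358)(1 − 0.993024) = 0.999089
Series ([0.999089] and D): 0.999089 × 0.841558 = 0.840791
Parallel ([0.840791], E, F, and G): 1 − (1 − 0.840791)(1 − 0.759572)(1 − 0.865022)(1 − 0.884706) = 0.999404
Series (A and [0.999404]): 0.835270 × 0.999404 = 0.8348

0.8348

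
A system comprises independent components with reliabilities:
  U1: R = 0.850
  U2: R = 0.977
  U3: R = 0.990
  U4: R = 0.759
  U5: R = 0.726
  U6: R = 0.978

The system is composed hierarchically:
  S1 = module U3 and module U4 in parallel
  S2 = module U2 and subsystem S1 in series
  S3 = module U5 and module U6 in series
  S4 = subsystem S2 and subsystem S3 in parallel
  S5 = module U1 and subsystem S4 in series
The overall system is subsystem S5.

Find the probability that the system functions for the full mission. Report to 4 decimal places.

Parallel (U3 and U4): 1 − (1 − 0.990000)(1 − 0.759000) = 0.997590
Series (U2 and [0.997590]): 0.977000 × 0.997590 = 0.974645
Series (U5 and U6): 0.726000 × 0.978000 = 0.710028
Parallel ([0.974645] and [0.710028]): 1 − (1 − 0.974645)(1 − 0.710028) = 0.992648
Series (U1 and [0.992648]): 0.850000 × 0.992648 = 0.8438

0.8438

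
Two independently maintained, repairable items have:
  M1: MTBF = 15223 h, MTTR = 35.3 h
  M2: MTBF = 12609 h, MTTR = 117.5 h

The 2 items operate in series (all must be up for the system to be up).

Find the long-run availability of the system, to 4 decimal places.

A(M1) = MTBF/(MTBF+MTTR) = 15223/(15223+35.3) = 0.997687
A(M2) = MTBF/(MTBF+MTTR) = 12609/(12609+117.5) = 0.990767
Series availability: 0.997687 × 0.990767 = 0.9885

0.9885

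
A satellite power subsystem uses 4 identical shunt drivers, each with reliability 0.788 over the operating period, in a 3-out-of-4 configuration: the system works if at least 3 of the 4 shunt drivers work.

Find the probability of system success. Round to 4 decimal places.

R = Σ_{i=3}^{4} C(4,i) p^i (1−p)^{4−i} with p = 0.788
C(4,3)·0.788^3·0.212^1 = 0.414930
C(4,4)·0.788^4·0.212^0 = 0.385571
Sum = 0.8005

0.8005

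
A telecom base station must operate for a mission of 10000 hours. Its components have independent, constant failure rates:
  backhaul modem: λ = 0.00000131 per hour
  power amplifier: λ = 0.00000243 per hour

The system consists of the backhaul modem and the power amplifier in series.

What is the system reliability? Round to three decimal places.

R(backhaul modem) = exp(−0.00000131 × 10000) = 0.98699
R(power amplifier) = exp(−0.00000243 × 10000) = 0.97599
Series (backhaul modem and power amplifier): 0.98699 × 0.97599 = 0.963

0.963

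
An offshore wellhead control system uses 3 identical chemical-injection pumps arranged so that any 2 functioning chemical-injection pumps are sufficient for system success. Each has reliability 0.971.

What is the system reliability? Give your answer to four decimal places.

0.9975

R = Σ_{i=2}^{3} C(3,i) p^i (1−p)^{3−i} with p = 0.971
C(3,2)·0.971^2·0.029^1 = 0.082027
C(3,3)·0.971^3·0.029^0 = 0.915499
Sum = 0.9975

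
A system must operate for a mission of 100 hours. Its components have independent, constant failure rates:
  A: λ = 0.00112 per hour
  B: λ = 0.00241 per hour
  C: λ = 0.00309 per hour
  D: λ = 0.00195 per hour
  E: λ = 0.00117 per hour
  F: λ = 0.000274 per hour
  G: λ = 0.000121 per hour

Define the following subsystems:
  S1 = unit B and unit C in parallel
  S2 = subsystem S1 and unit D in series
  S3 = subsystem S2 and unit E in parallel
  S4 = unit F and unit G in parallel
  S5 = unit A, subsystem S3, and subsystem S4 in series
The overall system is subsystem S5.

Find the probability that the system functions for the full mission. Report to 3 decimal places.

R(A) = exp(−0.00112 × 100) = 0.89404
R(B) = exp(−0.00241 × 100) = 0.78584
R(C) = exp(−0.00309 × 100) = 0.73418
R(D) = exp(−0.00195 × 100) = 0.82283
R(E) = exp(−0.00117 × 100) = 0.88959
R(F) = exp(−0.000274 × 100) = 0.97297
R(G) = exp(−0.000121 × 100) = 0.98797
Parallel (B and C): 1 − (1 − 0.78584)(1 − 0.73418) = 0.94307
Series ([0.94307] and D): 0.94307 × 0.82283 = 0.77599
Parallel ([0.77599] and E): 1 − (1 − 0.77599)(1 − 0.88959) = 0.97527
Parallel (F and G): 1 − (1 − 0.97297)(1 − 0.98797) = 0.99967
Series (A, [0.97527], and [0.99967]): 0.89404 × 0.97527 × 0.99967 = 0.872

0.872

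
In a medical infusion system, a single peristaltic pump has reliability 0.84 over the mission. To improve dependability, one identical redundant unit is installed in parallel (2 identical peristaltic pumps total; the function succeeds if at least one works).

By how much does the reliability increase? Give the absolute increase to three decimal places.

R_before = 0.84
R_after = 1 − (1 − 0.84)^2 = 0.974
ΔR = 0.974 − 0.84 = 0.134

0.134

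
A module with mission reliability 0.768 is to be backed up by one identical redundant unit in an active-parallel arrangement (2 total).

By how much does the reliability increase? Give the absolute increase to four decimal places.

R_before = 0.768
R_after = 1 − (1 − 0.768)^2 = 0.9462
ΔR = 0.9462 − 0.768 = 0.1782

0.1782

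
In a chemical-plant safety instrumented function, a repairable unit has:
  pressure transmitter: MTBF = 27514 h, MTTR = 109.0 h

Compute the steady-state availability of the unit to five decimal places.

0.99605

A(pressure transmitter) = MTBF/(MTBF+MTTR) = 27514/(27514+109.0) = 0.99605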